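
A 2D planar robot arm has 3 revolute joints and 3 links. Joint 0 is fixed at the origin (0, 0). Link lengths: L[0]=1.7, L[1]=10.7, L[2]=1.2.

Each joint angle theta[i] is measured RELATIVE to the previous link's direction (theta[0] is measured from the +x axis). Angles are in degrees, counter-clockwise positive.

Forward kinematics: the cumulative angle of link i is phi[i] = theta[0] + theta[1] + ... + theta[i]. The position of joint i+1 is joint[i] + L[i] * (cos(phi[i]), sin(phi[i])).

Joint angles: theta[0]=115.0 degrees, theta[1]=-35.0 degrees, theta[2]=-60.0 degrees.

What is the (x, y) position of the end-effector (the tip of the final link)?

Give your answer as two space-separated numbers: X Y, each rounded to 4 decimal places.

Answer: 2.2672 12.4886

Derivation:
joint[0] = (0.0000, 0.0000)  (base)
link 0: phi[0] = 115 = 115 deg
  cos(115 deg) = -0.4226, sin(115 deg) = 0.9063
  joint[1] = (0.0000, 0.0000) + 1.7 * (-0.4226, 0.9063) = (0.0000 + -0.7185, 0.0000 + 1.5407) = (-0.7185, 1.5407)
link 1: phi[1] = 115 + -35 = 80 deg
  cos(80 deg) = 0.1736, sin(80 deg) = 0.9848
  joint[2] = (-0.7185, 1.5407) + 10.7 * (0.1736, 0.9848) = (-0.7185 + 1.8580, 1.5407 + 10.5374) = (1.1396, 12.0782)
link 2: phi[2] = 115 + -35 + -60 = 20 deg
  cos(20 deg) = 0.9397, sin(20 deg) = 0.3420
  joint[3] = (1.1396, 12.0782) + 1.2 * (0.9397, 0.3420) = (1.1396 + 1.1276, 12.0782 + 0.4104) = (2.2672, 12.4886)
End effector: (2.2672, 12.4886)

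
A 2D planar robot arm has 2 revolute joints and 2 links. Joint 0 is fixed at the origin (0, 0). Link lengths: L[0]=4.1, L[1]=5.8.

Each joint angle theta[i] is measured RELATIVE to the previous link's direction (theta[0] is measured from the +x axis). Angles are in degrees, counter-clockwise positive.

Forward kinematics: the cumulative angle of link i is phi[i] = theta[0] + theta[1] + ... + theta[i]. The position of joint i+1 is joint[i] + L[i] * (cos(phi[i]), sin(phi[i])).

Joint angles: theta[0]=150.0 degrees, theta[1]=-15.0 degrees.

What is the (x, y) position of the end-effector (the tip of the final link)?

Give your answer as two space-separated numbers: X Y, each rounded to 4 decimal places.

Answer: -7.6519 6.1512

Derivation:
joint[0] = (0.0000, 0.0000)  (base)
link 0: phi[0] = 150 = 150 deg
  cos(150 deg) = -0.8660, sin(150 deg) = 0.5000
  joint[1] = (0.0000, 0.0000) + 4.1 * (-0.8660, 0.5000) = (0.0000 + -3.5507, 0.0000 + 2.0500) = (-3.5507, 2.0500)
link 1: phi[1] = 150 + -15 = 135 deg
  cos(135 deg) = -0.7071, sin(135 deg) = 0.7071
  joint[2] = (-3.5507, 2.0500) + 5.8 * (-0.7071, 0.7071) = (-3.5507 + -4.1012, 2.0500 + 4.1012) = (-7.6519, 6.1512)
End effector: (-7.6519, 6.1512)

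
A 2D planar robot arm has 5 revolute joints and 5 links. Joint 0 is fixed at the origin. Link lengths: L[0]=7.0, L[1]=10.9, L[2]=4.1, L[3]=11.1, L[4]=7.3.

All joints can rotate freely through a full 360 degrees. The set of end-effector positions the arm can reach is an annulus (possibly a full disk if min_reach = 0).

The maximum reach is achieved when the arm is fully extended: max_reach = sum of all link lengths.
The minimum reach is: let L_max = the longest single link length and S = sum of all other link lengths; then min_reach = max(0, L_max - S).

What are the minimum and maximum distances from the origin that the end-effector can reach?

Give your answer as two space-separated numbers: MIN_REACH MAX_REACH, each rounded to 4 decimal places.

Answer: 0.0000 40.4000

Derivation:
Link lengths: [7.0, 10.9, 4.1, 11.1, 7.3]
max_reach = 7 + 10.9 + 4.1 + 11.1 + 7.3 = 40.4
L_max = max([7.0, 10.9, 4.1, 11.1, 7.3]) = 11.1
S (sum of others) = 40.4 - 11.1 = 29.3
min_reach = max(0, 11.1 - 29.3) = max(0, -18.2) = 0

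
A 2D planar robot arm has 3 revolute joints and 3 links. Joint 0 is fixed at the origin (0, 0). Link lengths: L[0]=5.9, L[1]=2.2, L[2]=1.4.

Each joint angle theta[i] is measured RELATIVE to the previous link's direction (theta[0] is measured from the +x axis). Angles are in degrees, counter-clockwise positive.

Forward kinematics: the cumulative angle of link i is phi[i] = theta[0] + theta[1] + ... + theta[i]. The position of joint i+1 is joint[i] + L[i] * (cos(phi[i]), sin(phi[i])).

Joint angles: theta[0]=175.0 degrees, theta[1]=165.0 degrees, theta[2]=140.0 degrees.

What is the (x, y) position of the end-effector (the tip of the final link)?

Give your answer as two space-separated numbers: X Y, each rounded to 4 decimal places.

Answer: -4.5102 0.9742

Derivation:
joint[0] = (0.0000, 0.0000)  (base)
link 0: phi[0] = 175 = 175 deg
  cos(175 deg) = -0.9962, sin(175 deg) = 0.0872
  joint[1] = (0.0000, 0.0000) + 5.9 * (-0.9962, 0.0872) = (0.0000 + -5.8775, 0.0000 + 0.5142) = (-5.8775, 0.5142)
link 1: phi[1] = 175 + 165 = 340 deg
  cos(340 deg) = 0.9397, sin(340 deg) = -0.3420
  joint[2] = (-5.8775, 0.5142) + 2.2 * (0.9397, -0.3420) = (-5.8775 + 2.0673, 0.5142 + -0.7524) = (-3.8102, -0.2382)
link 2: phi[2] = 175 + 165 + 140 = 480 deg
  cos(480 deg) = -0.5000, sin(480 deg) = 0.8660
  joint[3] = (-3.8102, -0.2382) + 1.4 * (-0.5000, 0.8660) = (-3.8102 + -0.7000, -0.2382 + 1.2124) = (-4.5102, 0.9742)
End effector: (-4.5102, 0.9742)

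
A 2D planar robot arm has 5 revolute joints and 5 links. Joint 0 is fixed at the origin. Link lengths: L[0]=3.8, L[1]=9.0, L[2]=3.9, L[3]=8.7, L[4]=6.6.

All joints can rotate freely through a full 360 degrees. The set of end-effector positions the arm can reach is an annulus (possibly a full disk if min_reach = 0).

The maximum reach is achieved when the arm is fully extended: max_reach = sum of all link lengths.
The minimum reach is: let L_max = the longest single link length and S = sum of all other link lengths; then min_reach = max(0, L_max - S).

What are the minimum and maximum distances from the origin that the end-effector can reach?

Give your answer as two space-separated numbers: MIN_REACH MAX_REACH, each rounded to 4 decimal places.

Link lengths: [3.8, 9.0, 3.9, 8.7, 6.6]
max_reach = 3.8 + 9 + 3.9 + 8.7 + 6.6 = 32
L_max = max([3.8, 9.0, 3.9, 8.7, 6.6]) = 9
S (sum of others) = 32 - 9 = 23
min_reach = max(0, 9 - 23) = max(0, -14) = 0

Answer: 0.0000 32.0000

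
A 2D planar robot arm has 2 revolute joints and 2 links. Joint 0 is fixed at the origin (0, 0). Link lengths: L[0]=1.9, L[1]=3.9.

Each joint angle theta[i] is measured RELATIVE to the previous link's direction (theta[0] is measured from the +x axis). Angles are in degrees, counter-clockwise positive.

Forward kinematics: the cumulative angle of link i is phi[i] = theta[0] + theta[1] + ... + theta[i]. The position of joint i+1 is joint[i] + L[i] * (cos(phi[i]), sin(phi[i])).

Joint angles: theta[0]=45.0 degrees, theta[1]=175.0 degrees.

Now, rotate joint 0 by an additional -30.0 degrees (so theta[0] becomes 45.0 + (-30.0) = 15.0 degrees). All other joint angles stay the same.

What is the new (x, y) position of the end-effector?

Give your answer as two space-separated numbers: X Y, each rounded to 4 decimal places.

Answer: -2.0055 -0.1855

Derivation:
joint[0] = (0.0000, 0.0000)  (base)
link 0: phi[0] = 15 = 15 deg
  cos(15 deg) = 0.9659, sin(15 deg) = 0.2588
  joint[1] = (0.0000, 0.0000) + 1.9 * (0.9659, 0.2588) = (0.0000 + 1.8353, 0.0000 + 0.4918) = (1.8353, 0.4918)
link 1: phi[1] = 15 + 175 = 190 deg
  cos(190 deg) = -0.9848, sin(190 deg) = -0.1736
  joint[2] = (1.8353, 0.4918) + 3.9 * (-0.9848, -0.1736) = (1.8353 + -3.8408, 0.4918 + -0.6772) = (-2.0055, -0.1855)
End effector: (-2.0055, -0.1855)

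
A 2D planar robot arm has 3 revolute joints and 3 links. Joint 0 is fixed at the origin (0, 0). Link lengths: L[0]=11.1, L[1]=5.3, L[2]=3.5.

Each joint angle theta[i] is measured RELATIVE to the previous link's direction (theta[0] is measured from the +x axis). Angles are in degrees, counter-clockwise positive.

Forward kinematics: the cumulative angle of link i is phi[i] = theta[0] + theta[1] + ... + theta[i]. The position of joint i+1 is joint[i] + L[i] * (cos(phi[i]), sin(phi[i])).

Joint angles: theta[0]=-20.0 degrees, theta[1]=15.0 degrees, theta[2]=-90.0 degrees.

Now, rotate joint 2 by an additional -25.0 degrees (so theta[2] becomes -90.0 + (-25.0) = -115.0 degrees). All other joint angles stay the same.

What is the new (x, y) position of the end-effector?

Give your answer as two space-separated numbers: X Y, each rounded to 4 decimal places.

Answer: 13.9604 -7.2894

Derivation:
joint[0] = (0.0000, 0.0000)  (base)
link 0: phi[0] = -20 = -20 deg
  cos(-20 deg) = 0.9397, sin(-20 deg) = -0.3420
  joint[1] = (0.0000, 0.0000) + 11.1 * (0.9397, -0.3420) = (0.0000 + 10.4306, 0.0000 + -3.7964) = (10.4306, -3.7964)
link 1: phi[1] = -20 + 15 = -5 deg
  cos(-5 deg) = 0.9962, sin(-5 deg) = -0.0872
  joint[2] = (10.4306, -3.7964) + 5.3 * (0.9962, -0.0872) = (10.4306 + 5.2798, -3.7964 + -0.4619) = (15.7104, -4.2583)
link 2: phi[2] = -20 + 15 + -115 = -120 deg
  cos(-120 deg) = -0.5000, sin(-120 deg) = -0.8660
  joint[3] = (15.7104, -4.2583) + 3.5 * (-0.5000, -0.8660) = (15.7104 + -1.7500, -4.2583 + -3.0311) = (13.9604, -7.2894)
End effector: (13.9604, -7.2894)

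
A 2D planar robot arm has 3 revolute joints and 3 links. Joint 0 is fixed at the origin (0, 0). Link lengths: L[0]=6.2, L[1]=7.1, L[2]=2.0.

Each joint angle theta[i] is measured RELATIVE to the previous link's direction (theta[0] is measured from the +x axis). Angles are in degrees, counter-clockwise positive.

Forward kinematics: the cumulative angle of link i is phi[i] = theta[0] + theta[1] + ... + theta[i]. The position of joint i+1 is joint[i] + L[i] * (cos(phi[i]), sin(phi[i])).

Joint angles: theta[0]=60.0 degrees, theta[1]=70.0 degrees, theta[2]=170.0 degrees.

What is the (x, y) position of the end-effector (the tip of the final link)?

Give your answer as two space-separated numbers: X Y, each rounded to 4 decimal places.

Answer: -0.4638 9.0762

Derivation:
joint[0] = (0.0000, 0.0000)  (base)
link 0: phi[0] = 60 = 60 deg
  cos(60 deg) = 0.5000, sin(60 deg) = 0.8660
  joint[1] = (0.0000, 0.0000) + 6.2 * (0.5000, 0.8660) = (0.0000 + 3.1000, 0.0000 + 5.3694) = (3.1000, 5.3694)
link 1: phi[1] = 60 + 70 = 130 deg
  cos(130 deg) = -0.6428, sin(130 deg) = 0.7660
  joint[2] = (3.1000, 5.3694) + 7.1 * (-0.6428, 0.7660) = (3.1000 + -4.5638, 5.3694 + 5.4389) = (-1.4638, 10.8083)
link 2: phi[2] = 60 + 70 + 170 = 300 deg
  cos(300 deg) = 0.5000, sin(300 deg) = -0.8660
  joint[3] = (-1.4638, 10.8083) + 2 * (0.5000, -0.8660) = (-1.4638 + 1.0000, 10.8083 + -1.7321) = (-0.4638, 9.0762)
End effector: (-0.4638, 9.0762)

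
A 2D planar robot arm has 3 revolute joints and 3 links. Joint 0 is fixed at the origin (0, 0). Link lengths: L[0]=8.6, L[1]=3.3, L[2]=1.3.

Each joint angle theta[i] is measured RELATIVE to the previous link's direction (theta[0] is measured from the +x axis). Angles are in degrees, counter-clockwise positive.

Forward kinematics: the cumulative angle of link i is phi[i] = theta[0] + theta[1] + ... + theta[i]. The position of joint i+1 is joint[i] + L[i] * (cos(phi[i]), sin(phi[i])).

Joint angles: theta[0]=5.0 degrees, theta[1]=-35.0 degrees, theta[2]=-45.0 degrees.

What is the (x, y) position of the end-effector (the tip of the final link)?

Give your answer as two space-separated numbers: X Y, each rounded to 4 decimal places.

Answer: 11.7616 -2.1562

Derivation:
joint[0] = (0.0000, 0.0000)  (base)
link 0: phi[0] = 5 = 5 deg
  cos(5 deg) = 0.9962, sin(5 deg) = 0.0872
  joint[1] = (0.0000, 0.0000) + 8.6 * (0.9962, 0.0872) = (0.0000 + 8.5673, 0.0000 + 0.7495) = (8.5673, 0.7495)
link 1: phi[1] = 5 + -35 = -30 deg
  cos(-30 deg) = 0.8660, sin(-30 deg) = -0.5000
  joint[2] = (8.5673, 0.7495) + 3.3 * (0.8660, -0.5000) = (8.5673 + 2.8579, 0.7495 + -1.6500) = (11.4252, -0.9005)
link 2: phi[2] = 5 + -35 + -45 = -75 deg
  cos(-75 deg) = 0.2588, sin(-75 deg) = -0.9659
  joint[3] = (11.4252, -0.9005) + 1.3 * (0.2588, -0.9659) = (11.4252 + 0.3365, -0.9005 + -1.2557) = (11.7616, -2.1562)
End effector: (11.7616, -2.1562)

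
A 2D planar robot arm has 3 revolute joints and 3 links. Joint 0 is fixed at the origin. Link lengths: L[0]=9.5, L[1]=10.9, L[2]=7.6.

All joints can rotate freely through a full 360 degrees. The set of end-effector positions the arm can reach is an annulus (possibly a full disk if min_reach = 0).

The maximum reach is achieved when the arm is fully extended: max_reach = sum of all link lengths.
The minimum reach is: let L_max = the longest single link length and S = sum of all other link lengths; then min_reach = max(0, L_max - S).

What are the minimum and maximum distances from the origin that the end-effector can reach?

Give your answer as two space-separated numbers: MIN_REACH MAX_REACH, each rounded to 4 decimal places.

Answer: 0.0000 28.0000

Derivation:
Link lengths: [9.5, 10.9, 7.6]
max_reach = 9.5 + 10.9 + 7.6 = 28
L_max = max([9.5, 10.9, 7.6]) = 10.9
S (sum of others) = 28 - 10.9 = 17.1
min_reach = max(0, 10.9 - 17.1) = max(0, -6.2) = 0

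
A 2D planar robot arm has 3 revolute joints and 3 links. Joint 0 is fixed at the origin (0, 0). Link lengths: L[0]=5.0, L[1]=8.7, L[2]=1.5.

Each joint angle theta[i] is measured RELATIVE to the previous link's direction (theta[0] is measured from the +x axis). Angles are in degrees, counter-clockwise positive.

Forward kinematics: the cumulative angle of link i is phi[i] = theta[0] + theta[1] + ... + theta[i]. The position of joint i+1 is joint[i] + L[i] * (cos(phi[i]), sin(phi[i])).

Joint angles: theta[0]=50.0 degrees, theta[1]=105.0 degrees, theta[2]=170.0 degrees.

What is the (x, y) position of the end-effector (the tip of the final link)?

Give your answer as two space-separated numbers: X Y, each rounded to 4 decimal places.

joint[0] = (0.0000, 0.0000)  (base)
link 0: phi[0] = 50 = 50 deg
  cos(50 deg) = 0.6428, sin(50 deg) = 0.7660
  joint[1] = (0.0000, 0.0000) + 5 * (0.6428, 0.7660) = (0.0000 + 3.2139, 0.0000 + 3.8302) = (3.2139, 3.8302)
link 1: phi[1] = 50 + 105 = 155 deg
  cos(155 deg) = -0.9063, sin(155 deg) = 0.4226
  joint[2] = (3.2139, 3.8302) + 8.7 * (-0.9063, 0.4226) = (3.2139 + -7.8849, 3.8302 + 3.6768) = (-4.6709, 7.5070)
link 2: phi[2] = 50 + 105 + 170 = 325 deg
  cos(325 deg) = 0.8192, sin(325 deg) = -0.5736
  joint[3] = (-4.6709, 7.5070) + 1.5 * (0.8192, -0.5736) = (-4.6709 + 1.2287, 7.5070 + -0.8604) = (-3.4422, 6.6466)
End effector: (-3.4422, 6.6466)

Answer: -3.4422 6.6466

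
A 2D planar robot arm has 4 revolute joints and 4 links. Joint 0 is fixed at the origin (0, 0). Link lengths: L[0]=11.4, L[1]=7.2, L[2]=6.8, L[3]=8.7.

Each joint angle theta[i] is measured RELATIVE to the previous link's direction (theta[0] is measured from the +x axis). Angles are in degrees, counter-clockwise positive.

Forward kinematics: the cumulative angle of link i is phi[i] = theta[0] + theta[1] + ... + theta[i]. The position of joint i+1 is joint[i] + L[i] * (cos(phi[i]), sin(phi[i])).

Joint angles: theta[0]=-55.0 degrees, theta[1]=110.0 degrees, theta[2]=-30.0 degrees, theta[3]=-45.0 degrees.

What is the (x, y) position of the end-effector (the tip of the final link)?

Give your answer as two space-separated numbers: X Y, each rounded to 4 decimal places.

joint[0] = (0.0000, 0.0000)  (base)
link 0: phi[0] = -55 = -55 deg
  cos(-55 deg) = 0.5736, sin(-55 deg) = -0.8192
  joint[1] = (0.0000, 0.0000) + 11.4 * (0.5736, -0.8192) = (0.0000 + 6.5388, 0.0000 + -9.3383) = (6.5388, -9.3383)
link 1: phi[1] = -55 + 110 = 55 deg
  cos(55 deg) = 0.5736, sin(55 deg) = 0.8192
  joint[2] = (6.5388, -9.3383) + 7.2 * (0.5736, 0.8192) = (6.5388 + 4.1298, -9.3383 + 5.8979) = (10.6685, -3.4404)
link 2: phi[2] = -55 + 110 + -30 = 25 deg
  cos(25 deg) = 0.9063, sin(25 deg) = 0.4226
  joint[3] = (10.6685, -3.4404) + 6.8 * (0.9063, 0.4226) = (10.6685 + 6.1629, -3.4404 + 2.8738) = (16.8314, -0.5666)
link 3: phi[3] = -55 + 110 + -30 + -45 = -20 deg
  cos(-20 deg) = 0.9397, sin(-20 deg) = -0.3420
  joint[4] = (16.8314, -0.5666) + 8.7 * (0.9397, -0.3420) = (16.8314 + 8.1753, -0.5666 + -2.9756) = (25.0067, -3.5422)
End effector: (25.0067, -3.5422)

Answer: 25.0067 -3.5422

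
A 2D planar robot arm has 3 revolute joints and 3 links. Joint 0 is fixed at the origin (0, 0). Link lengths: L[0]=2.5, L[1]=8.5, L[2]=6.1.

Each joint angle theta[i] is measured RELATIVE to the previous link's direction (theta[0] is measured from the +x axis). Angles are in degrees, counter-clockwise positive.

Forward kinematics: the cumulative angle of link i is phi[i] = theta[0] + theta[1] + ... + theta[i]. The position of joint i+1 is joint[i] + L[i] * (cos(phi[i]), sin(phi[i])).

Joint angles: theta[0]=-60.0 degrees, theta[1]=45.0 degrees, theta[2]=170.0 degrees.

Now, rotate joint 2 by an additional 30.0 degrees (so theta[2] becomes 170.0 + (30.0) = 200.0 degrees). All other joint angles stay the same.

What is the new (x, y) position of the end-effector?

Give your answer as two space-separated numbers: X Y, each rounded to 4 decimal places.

Answer: 3.3836 -4.8967

Derivation:
joint[0] = (0.0000, 0.0000)  (base)
link 0: phi[0] = -60 = -60 deg
  cos(-60 deg) = 0.5000, sin(-60 deg) = -0.8660
  joint[1] = (0.0000, 0.0000) + 2.5 * (0.5000, -0.8660) = (0.0000 + 1.2500, 0.0000 + -2.1651) = (1.2500, -2.1651)
link 1: phi[1] = -60 + 45 = -15 deg
  cos(-15 deg) = 0.9659, sin(-15 deg) = -0.2588
  joint[2] = (1.2500, -2.1651) + 8.5 * (0.9659, -0.2588) = (1.2500 + 8.2104, -2.1651 + -2.2000) = (9.4604, -4.3650)
link 2: phi[2] = -60 + 45 + 200 = 185 deg
  cos(185 deg) = -0.9962, sin(185 deg) = -0.0872
  joint[3] = (9.4604, -4.3650) + 6.1 * (-0.9962, -0.0872) = (9.4604 + -6.0768, -4.3650 + -0.5317) = (3.3836, -4.8967)
End effector: (3.3836, -4.8967)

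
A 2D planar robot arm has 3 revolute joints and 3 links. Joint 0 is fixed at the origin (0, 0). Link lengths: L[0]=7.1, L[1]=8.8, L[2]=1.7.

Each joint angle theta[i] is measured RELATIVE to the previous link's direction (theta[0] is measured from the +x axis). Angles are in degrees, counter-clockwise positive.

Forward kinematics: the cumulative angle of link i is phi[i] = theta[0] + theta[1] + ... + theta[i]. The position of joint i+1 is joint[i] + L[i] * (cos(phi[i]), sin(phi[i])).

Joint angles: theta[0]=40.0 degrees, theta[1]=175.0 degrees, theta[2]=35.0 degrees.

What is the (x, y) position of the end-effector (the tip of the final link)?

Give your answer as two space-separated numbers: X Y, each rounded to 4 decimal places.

joint[0] = (0.0000, 0.0000)  (base)
link 0: phi[0] = 40 = 40 deg
  cos(40 deg) = 0.7660, sin(40 deg) = 0.6428
  joint[1] = (0.0000, 0.0000) + 7.1 * (0.7660, 0.6428) = (0.0000 + 5.4389, 0.0000 + 4.5638) = (5.4389, 4.5638)
link 1: phi[1] = 40 + 175 = 215 deg
  cos(215 deg) = -0.8192, sin(215 deg) = -0.5736
  joint[2] = (5.4389, 4.5638) + 8.8 * (-0.8192, -0.5736) = (5.4389 + -7.2085, 4.5638 + -5.0475) = (-1.7696, -0.4837)
link 2: phi[2] = 40 + 175 + 35 = 250 deg
  cos(250 deg) = -0.3420, sin(250 deg) = -0.9397
  joint[3] = (-1.7696, -0.4837) + 1.7 * (-0.3420, -0.9397) = (-1.7696 + -0.5814, -0.4837 + -1.5975) = (-2.3511, -2.0812)
End effector: (-2.3511, -2.0812)

Answer: -2.3511 -2.0812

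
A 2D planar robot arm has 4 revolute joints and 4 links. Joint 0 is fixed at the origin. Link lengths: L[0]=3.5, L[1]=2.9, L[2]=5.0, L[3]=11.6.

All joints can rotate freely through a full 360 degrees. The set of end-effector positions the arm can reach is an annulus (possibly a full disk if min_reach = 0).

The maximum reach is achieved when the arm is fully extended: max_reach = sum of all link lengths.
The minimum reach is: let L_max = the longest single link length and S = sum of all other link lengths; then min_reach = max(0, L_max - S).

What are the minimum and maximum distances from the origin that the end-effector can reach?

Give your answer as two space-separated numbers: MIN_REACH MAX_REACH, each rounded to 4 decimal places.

Answer: 0.2000 23.0000

Derivation:
Link lengths: [3.5, 2.9, 5.0, 11.6]
max_reach = 3.5 + 2.9 + 5 + 11.6 = 23
L_max = max([3.5, 2.9, 5.0, 11.6]) = 11.6
S (sum of others) = 23 - 11.6 = 11.4
min_reach = max(0, 11.6 - 11.4) = max(0, 0.2) = 0.2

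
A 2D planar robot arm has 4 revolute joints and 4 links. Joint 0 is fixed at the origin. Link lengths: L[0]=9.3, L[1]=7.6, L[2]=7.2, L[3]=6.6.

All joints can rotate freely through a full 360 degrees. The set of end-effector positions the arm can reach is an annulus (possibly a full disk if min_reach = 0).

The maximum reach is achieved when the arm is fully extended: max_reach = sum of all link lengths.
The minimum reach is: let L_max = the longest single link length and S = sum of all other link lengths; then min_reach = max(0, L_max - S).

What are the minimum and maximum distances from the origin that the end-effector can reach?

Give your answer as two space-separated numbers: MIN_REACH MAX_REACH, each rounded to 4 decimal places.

Answer: 0.0000 30.7000

Derivation:
Link lengths: [9.3, 7.6, 7.2, 6.6]
max_reach = 9.3 + 7.6 + 7.2 + 6.6 = 30.7
L_max = max([9.3, 7.6, 7.2, 6.6]) = 9.3
S (sum of others) = 30.7 - 9.3 = 21.4
min_reach = max(0, 9.3 - 21.4) = max(0, -12.1) = 0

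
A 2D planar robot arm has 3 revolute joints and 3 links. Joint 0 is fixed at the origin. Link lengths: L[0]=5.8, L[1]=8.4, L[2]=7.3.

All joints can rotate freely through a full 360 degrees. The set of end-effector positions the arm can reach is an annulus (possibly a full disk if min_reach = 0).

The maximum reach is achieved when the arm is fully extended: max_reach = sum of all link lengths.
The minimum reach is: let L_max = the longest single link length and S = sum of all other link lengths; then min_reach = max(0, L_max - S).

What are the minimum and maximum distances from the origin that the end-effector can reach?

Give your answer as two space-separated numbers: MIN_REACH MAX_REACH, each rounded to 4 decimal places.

Link lengths: [5.8, 8.4, 7.3]
max_reach = 5.8 + 8.4 + 7.3 = 21.5
L_max = max([5.8, 8.4, 7.3]) = 8.4
S (sum of others) = 21.5 - 8.4 = 13.1
min_reach = max(0, 8.4 - 13.1) = max(0, -4.7) = 0

Answer: 0.0000 21.5000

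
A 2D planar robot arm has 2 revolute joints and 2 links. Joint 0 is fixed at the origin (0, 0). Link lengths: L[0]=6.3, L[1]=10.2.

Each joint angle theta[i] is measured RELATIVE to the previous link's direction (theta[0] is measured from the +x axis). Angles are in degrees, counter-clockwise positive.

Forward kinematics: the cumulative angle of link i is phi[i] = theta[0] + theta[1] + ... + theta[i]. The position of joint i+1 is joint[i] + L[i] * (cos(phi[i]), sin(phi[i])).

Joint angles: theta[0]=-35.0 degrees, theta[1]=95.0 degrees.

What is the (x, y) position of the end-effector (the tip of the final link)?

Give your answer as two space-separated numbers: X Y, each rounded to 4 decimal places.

joint[0] = (0.0000, 0.0000)  (base)
link 0: phi[0] = -35 = -35 deg
  cos(-35 deg) = 0.8192, sin(-35 deg) = -0.5736
  joint[1] = (0.0000, 0.0000) + 6.3 * (0.8192, -0.5736) = (0.0000 + 5.1607, 0.0000 + -3.6135) = (5.1607, -3.6135)
link 1: phi[1] = -35 + 95 = 60 deg
  cos(60 deg) = 0.5000, sin(60 deg) = 0.8660
  joint[2] = (5.1607, -3.6135) + 10.2 * (0.5000, 0.8660) = (5.1607 + 5.1000, -3.6135 + 8.8335) = (10.2607, 5.2199)
End effector: (10.2607, 5.2199)

Answer: 10.2607 5.2199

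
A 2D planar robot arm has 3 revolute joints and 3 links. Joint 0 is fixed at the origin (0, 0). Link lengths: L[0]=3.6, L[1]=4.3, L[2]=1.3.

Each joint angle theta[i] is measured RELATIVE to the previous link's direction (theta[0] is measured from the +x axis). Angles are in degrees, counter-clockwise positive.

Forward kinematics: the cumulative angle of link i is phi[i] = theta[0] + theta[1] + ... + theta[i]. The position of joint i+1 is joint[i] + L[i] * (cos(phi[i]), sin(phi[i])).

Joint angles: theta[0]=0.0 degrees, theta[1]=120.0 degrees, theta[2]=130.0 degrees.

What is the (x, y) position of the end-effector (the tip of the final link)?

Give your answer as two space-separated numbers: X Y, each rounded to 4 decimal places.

Answer: 1.0054 2.5023

Derivation:
joint[0] = (0.0000, 0.0000)  (base)
link 0: phi[0] = 0 = 0 deg
  cos(0 deg) = 1.0000, sin(0 deg) = 0.0000
  joint[1] = (0.0000, 0.0000) + 3.6 * (1.0000, 0.0000) = (0.0000 + 3.6000, 0.0000 + 0.0000) = (3.6000, 0.0000)
link 1: phi[1] = 0 + 120 = 120 deg
  cos(120 deg) = -0.5000, sin(120 deg) = 0.8660
  joint[2] = (3.6000, 0.0000) + 4.3 * (-0.5000, 0.8660) = (3.6000 + -2.1500, 0.0000 + 3.7239) = (1.4500, 3.7239)
link 2: phi[2] = 0 + 120 + 130 = 250 deg
  cos(250 deg) = -0.3420, sin(250 deg) = -0.9397
  joint[3] = (1.4500, 3.7239) + 1.3 * (-0.3420, -0.9397) = (1.4500 + -0.4446, 3.7239 + -1.2216) = (1.0054, 2.5023)
End effector: (1.0054, 2.5023)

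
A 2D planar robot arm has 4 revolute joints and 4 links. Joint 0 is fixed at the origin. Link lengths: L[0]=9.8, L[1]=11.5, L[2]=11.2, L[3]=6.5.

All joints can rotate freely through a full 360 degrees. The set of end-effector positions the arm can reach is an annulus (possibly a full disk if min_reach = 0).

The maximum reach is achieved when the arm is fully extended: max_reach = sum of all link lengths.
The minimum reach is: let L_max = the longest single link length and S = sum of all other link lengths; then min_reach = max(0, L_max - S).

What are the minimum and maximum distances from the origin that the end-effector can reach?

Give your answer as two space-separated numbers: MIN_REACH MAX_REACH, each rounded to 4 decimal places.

Answer: 0.0000 39.0000

Derivation:
Link lengths: [9.8, 11.5, 11.2, 6.5]
max_reach = 9.8 + 11.5 + 11.2 + 6.5 = 39
L_max = max([9.8, 11.5, 11.2, 6.5]) = 11.5
S (sum of others) = 39 - 11.5 = 27.5
min_reach = max(0, 11.5 - 27.5) = max(0, -16) = 0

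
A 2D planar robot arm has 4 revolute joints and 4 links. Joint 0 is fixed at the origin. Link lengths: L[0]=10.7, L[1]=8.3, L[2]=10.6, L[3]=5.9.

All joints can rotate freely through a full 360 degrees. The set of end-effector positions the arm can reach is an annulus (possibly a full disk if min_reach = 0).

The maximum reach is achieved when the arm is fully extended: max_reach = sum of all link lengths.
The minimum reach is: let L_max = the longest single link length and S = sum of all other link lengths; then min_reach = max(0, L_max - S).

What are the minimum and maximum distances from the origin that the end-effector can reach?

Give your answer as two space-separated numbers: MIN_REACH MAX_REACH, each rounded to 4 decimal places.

Link lengths: [10.7, 8.3, 10.6, 5.9]
max_reach = 10.7 + 8.3 + 10.6 + 5.9 = 35.5
L_max = max([10.7, 8.3, 10.6, 5.9]) = 10.7
S (sum of others) = 35.5 - 10.7 = 24.8
min_reach = max(0, 10.7 - 24.8) = max(0, -14.1) = 0

Answer: 0.0000 35.5000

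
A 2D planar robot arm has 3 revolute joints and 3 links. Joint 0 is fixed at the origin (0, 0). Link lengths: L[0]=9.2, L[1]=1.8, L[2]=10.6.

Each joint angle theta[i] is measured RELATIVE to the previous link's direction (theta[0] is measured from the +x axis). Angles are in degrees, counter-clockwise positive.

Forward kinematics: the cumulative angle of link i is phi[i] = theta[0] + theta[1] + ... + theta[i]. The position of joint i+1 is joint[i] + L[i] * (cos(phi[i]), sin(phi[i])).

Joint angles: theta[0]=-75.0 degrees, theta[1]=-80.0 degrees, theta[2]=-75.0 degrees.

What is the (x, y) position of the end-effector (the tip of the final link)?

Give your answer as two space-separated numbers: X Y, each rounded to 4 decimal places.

joint[0] = (0.0000, 0.0000)  (base)
link 0: phi[0] = -75 = -75 deg
  cos(-75 deg) = 0.2588, sin(-75 deg) = -0.9659
  joint[1] = (0.0000, 0.0000) + 9.2 * (0.2588, -0.9659) = (0.0000 + 2.3811, 0.0000 + -8.8865) = (2.3811, -8.8865)
link 1: phi[1] = -75 + -80 = -155 deg
  cos(-155 deg) = -0.9063, sin(-155 deg) = -0.4226
  joint[2] = (2.3811, -8.8865) + 1.8 * (-0.9063, -0.4226) = (2.3811 + -1.6314, -8.8865 + -0.7607) = (0.7498, -9.6472)
link 2: phi[2] = -75 + -80 + -75 = -230 deg
  cos(-230 deg) = -0.6428, sin(-230 deg) = 0.7660
  joint[3] = (0.7498, -9.6472) + 10.6 * (-0.6428, 0.7660) = (0.7498 + -6.8135, -9.6472 + 8.1201) = (-6.0638, -1.5272)
End effector: (-6.0638, -1.5272)

Answer: -6.0638 -1.5272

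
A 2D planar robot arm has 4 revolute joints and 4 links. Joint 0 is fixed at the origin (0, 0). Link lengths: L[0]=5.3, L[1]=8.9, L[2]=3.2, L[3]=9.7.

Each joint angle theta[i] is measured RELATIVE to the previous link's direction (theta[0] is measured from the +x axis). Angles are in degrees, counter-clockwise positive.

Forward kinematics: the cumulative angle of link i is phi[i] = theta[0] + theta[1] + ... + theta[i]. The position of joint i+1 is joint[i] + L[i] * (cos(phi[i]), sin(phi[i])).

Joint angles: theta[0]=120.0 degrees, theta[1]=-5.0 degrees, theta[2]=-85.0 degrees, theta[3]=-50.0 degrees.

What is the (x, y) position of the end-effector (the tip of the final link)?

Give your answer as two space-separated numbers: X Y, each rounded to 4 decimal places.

Answer: 5.4750 10.9385

Derivation:
joint[0] = (0.0000, 0.0000)  (base)
link 0: phi[0] = 120 = 120 deg
  cos(120 deg) = -0.5000, sin(120 deg) = 0.8660
  joint[1] = (0.0000, 0.0000) + 5.3 * (-0.5000, 0.8660) = (0.0000 + -2.6500, 0.0000 + 4.5899) = (-2.6500, 4.5899)
link 1: phi[1] = 120 + -5 = 115 deg
  cos(115 deg) = -0.4226, sin(115 deg) = 0.9063
  joint[2] = (-2.6500, 4.5899) + 8.9 * (-0.4226, 0.9063) = (-2.6500 + -3.7613, 4.5899 + 8.0661) = (-6.4113, 12.6561)
link 2: phi[2] = 120 + -5 + -85 = 30 deg
  cos(30 deg) = 0.8660, sin(30 deg) = 0.5000
  joint[3] = (-6.4113, 12.6561) + 3.2 * (0.8660, 0.5000) = (-6.4113 + 2.7713, 12.6561 + 1.6000) = (-3.6400, 14.2561)
link 3: phi[3] = 120 + -5 + -85 + -50 = -20 deg
  cos(-20 deg) = 0.9397, sin(-20 deg) = -0.3420
  joint[4] = (-3.6400, 14.2561) + 9.7 * (0.9397, -0.3420) = (-3.6400 + 9.1150, 14.2561 + -3.3176) = (5.4750, 10.9385)
End effector: (5.4750, 10.9385)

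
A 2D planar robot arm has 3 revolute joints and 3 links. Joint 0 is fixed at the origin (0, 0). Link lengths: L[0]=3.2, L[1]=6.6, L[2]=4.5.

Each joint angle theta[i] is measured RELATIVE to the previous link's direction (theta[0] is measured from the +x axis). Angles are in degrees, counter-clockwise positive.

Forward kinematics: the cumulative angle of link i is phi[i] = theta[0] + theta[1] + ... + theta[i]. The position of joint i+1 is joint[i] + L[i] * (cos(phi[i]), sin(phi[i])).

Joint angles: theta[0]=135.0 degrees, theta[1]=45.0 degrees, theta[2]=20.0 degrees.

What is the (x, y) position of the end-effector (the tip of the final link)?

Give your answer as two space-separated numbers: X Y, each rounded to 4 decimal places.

Answer: -13.0914 0.7237

Derivation:
joint[0] = (0.0000, 0.0000)  (base)
link 0: phi[0] = 135 = 135 deg
  cos(135 deg) = -0.7071, sin(135 deg) = 0.7071
  joint[1] = (0.0000, 0.0000) + 3.2 * (-0.7071, 0.7071) = (0.0000 + -2.2627, 0.0000 + 2.2627) = (-2.2627, 2.2627)
link 1: phi[1] = 135 + 45 = 180 deg
  cos(180 deg) = -1.0000, sin(180 deg) = 0.0000
  joint[2] = (-2.2627, 2.2627) + 6.6 * (-1.0000, 0.0000) = (-2.2627 + -6.6000, 2.2627 + 0.0000) = (-8.8627, 2.2627)
link 2: phi[2] = 135 + 45 + 20 = 200 deg
  cos(200 deg) = -0.9397, sin(200 deg) = -0.3420
  joint[3] = (-8.8627, 2.2627) + 4.5 * (-0.9397, -0.3420) = (-8.8627 + -4.2286, 2.2627 + -1.5391) = (-13.0914, 0.7237)
End effector: (-13.0914, 0.7237)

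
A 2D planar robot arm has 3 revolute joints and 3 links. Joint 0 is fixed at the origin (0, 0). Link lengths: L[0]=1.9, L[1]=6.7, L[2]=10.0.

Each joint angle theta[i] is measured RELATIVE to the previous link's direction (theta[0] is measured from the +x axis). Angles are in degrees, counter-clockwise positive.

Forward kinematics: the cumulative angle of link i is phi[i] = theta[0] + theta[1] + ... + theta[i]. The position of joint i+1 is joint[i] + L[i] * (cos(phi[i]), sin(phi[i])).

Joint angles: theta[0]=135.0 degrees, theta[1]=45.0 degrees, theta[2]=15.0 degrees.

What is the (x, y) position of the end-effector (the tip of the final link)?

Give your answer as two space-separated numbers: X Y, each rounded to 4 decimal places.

joint[0] = (0.0000, 0.0000)  (base)
link 0: phi[0] = 135 = 135 deg
  cos(135 deg) = -0.7071, sin(135 deg) = 0.7071
  joint[1] = (0.0000, 0.0000) + 1.9 * (-0.7071, 0.7071) = (0.0000 + -1.3435, 0.0000 + 1.3435) = (-1.3435, 1.3435)
link 1: phi[1] = 135 + 45 = 180 deg
  cos(180 deg) = -1.0000, sin(180 deg) = 0.0000
  joint[2] = (-1.3435, 1.3435) + 6.7 * (-1.0000, 0.0000) = (-1.3435 + -6.7000, 1.3435 + 0.0000) = (-8.0435, 1.3435)
link 2: phi[2] = 135 + 45 + 15 = 195 deg
  cos(195 deg) = -0.9659, sin(195 deg) = -0.2588
  joint[3] = (-8.0435, 1.3435) + 10 * (-0.9659, -0.2588) = (-8.0435 + -9.6593, 1.3435 + -2.5882) = (-17.7028, -1.2447)
End effector: (-17.7028, -1.2447)

Answer: -17.7028 -1.2447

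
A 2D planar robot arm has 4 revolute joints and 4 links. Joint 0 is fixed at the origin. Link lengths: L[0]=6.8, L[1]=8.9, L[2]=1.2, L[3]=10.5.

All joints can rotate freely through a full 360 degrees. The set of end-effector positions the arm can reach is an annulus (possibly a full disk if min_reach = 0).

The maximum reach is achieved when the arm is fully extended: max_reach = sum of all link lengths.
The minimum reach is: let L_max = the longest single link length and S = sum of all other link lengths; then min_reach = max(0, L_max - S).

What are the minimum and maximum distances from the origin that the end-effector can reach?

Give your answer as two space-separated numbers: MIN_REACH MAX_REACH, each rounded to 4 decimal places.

Answer: 0.0000 27.4000

Derivation:
Link lengths: [6.8, 8.9, 1.2, 10.5]
max_reach = 6.8 + 8.9 + 1.2 + 10.5 = 27.4
L_max = max([6.8, 8.9, 1.2, 10.5]) = 10.5
S (sum of others) = 27.4 - 10.5 = 16.9
min_reach = max(0, 10.5 - 16.9) = max(0, -6.4) = 0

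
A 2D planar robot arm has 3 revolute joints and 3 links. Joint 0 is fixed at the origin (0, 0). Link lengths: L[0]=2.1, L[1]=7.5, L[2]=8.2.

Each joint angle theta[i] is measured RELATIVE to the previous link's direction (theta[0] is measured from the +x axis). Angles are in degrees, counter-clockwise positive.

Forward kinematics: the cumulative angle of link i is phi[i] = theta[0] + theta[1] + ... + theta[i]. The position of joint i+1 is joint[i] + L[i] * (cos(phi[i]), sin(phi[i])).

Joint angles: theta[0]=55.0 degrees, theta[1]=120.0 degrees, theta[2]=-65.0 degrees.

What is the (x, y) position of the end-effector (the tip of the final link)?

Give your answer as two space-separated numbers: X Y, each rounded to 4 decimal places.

Answer: -9.0715 10.0794

Derivation:
joint[0] = (0.0000, 0.0000)  (base)
link 0: phi[0] = 55 = 55 deg
  cos(55 deg) = 0.5736, sin(55 deg) = 0.8192
  joint[1] = (0.0000, 0.0000) + 2.1 * (0.5736, 0.8192) = (0.0000 + 1.2045, 0.0000 + 1.7202) = (1.2045, 1.7202)
link 1: phi[1] = 55 + 120 = 175 deg
  cos(175 deg) = -0.9962, sin(175 deg) = 0.0872
  joint[2] = (1.2045, 1.7202) + 7.5 * (-0.9962, 0.0872) = (1.2045 + -7.4715, 1.7202 + 0.6537) = (-6.2669, 2.3739)
link 2: phi[2] = 55 + 120 + -65 = 110 deg
  cos(110 deg) = -0.3420, sin(110 deg) = 0.9397
  joint[3] = (-6.2669, 2.3739) + 8.2 * (-0.3420, 0.9397) = (-6.2669 + -2.8046, 2.3739 + 7.7055) = (-9.0715, 10.0794)
End effector: (-9.0715, 10.0794)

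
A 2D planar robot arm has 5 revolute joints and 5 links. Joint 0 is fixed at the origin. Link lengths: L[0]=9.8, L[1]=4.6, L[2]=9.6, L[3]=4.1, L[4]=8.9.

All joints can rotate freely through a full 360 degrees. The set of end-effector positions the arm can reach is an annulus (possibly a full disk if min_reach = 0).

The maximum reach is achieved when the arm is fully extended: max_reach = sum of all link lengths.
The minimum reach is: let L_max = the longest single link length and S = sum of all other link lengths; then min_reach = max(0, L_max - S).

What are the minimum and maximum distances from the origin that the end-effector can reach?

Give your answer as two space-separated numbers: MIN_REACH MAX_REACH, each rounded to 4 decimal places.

Answer: 0.0000 37.0000

Derivation:
Link lengths: [9.8, 4.6, 9.6, 4.1, 8.9]
max_reach = 9.8 + 4.6 + 9.6 + 4.1 + 8.9 = 37
L_max = max([9.8, 4.6, 9.6, 4.1, 8.9]) = 9.8
S (sum of others) = 37 - 9.8 = 27.2
min_reach = max(0, 9.8 - 27.2) = max(0, -17.4) = 0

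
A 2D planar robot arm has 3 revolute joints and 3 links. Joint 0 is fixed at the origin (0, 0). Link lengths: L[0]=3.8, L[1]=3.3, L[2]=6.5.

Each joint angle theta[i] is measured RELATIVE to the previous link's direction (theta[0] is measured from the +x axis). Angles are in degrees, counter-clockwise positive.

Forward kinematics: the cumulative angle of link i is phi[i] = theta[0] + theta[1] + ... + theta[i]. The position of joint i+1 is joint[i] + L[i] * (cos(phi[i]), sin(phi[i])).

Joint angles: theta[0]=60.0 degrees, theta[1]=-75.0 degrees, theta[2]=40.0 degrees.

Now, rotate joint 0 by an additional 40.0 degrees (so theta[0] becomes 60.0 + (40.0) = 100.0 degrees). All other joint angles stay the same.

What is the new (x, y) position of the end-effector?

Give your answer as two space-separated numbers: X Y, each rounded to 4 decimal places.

Answer: 5.0780 11.0279

Derivation:
joint[0] = (0.0000, 0.0000)  (base)
link 0: phi[0] = 100 = 100 deg
  cos(100 deg) = -0.1736, sin(100 deg) = 0.9848
  joint[1] = (0.0000, 0.0000) + 3.8 * (-0.1736, 0.9848) = (0.0000 + -0.6599, 0.0000 + 3.7423) = (-0.6599, 3.7423)
link 1: phi[1] = 100 + -75 = 25 deg
  cos(25 deg) = 0.9063, sin(25 deg) = 0.4226
  joint[2] = (-0.6599, 3.7423) + 3.3 * (0.9063, 0.4226) = (-0.6599 + 2.9908, 3.7423 + 1.3946) = (2.3310, 5.1369)
link 2: phi[2] = 100 + -75 + 40 = 65 deg
  cos(65 deg) = 0.4226, sin(65 deg) = 0.9063
  joint[3] = (2.3310, 5.1369) + 6.5 * (0.4226, 0.9063) = (2.3310 + 2.7470, 5.1369 + 5.8910) = (5.0780, 11.0279)
End effector: (5.0780, 11.0279)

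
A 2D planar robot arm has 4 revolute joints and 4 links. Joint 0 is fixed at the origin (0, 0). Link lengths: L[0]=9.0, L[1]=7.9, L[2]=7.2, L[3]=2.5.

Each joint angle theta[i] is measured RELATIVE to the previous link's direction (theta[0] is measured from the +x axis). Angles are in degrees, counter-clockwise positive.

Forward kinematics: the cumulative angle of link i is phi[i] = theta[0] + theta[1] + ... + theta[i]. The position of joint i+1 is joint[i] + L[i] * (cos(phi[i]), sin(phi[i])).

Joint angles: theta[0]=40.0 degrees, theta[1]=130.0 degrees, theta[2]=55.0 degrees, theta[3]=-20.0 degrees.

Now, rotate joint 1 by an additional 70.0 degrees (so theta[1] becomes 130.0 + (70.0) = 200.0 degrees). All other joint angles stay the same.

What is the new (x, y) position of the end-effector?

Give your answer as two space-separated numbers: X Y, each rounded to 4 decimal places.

Answer: 6.2051 -10.0724

Derivation:
joint[0] = (0.0000, 0.0000)  (base)
link 0: phi[0] = 40 = 40 deg
  cos(40 deg) = 0.7660, sin(40 deg) = 0.6428
  joint[1] = (0.0000, 0.0000) + 9 * (0.7660, 0.6428) = (0.0000 + 6.8944, 0.0000 + 5.7851) = (6.8944, 5.7851)
link 1: phi[1] = 40 + 200 = 240 deg
  cos(240 deg) = -0.5000, sin(240 deg) = -0.8660
  joint[2] = (6.8944, 5.7851) + 7.9 * (-0.5000, -0.8660) = (6.8944 + -3.9500, 5.7851 + -6.8416) = (2.9444, -1.0565)
link 2: phi[2] = 40 + 200 + 55 = 295 deg
  cos(295 deg) = 0.4226, sin(295 deg) = -0.9063
  joint[3] = (2.9444, -1.0565) + 7.2 * (0.4226, -0.9063) = (2.9444 + 3.0429, -1.0565 + -6.5254) = (5.9873, -7.5819)
link 3: phi[3] = 40 + 200 + 55 + -20 = 275 deg
  cos(275 deg) = 0.0872, sin(275 deg) = -0.9962
  joint[4] = (5.9873, -7.5819) + 2.5 * (0.0872, -0.9962) = (5.9873 + 0.2179, -7.5819 + -2.4905) = (6.2051, -10.0724)
End effector: (6.2051, -10.0724)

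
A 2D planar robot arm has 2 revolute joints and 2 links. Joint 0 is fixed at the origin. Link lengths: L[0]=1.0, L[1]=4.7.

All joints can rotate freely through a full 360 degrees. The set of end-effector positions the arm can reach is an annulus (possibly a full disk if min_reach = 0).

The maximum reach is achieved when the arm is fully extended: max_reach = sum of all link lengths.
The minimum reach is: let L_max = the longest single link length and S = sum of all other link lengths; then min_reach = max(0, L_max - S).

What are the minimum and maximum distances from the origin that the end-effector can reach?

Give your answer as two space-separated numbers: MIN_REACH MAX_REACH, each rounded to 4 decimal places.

Answer: 3.7000 5.7000

Derivation:
Link lengths: [1.0, 4.7]
max_reach = 1 + 4.7 = 5.7
L_max = max([1.0, 4.7]) = 4.7
S (sum of others) = 5.7 - 4.7 = 1
min_reach = max(0, 4.7 - 1) = max(0, 3.7) = 3.7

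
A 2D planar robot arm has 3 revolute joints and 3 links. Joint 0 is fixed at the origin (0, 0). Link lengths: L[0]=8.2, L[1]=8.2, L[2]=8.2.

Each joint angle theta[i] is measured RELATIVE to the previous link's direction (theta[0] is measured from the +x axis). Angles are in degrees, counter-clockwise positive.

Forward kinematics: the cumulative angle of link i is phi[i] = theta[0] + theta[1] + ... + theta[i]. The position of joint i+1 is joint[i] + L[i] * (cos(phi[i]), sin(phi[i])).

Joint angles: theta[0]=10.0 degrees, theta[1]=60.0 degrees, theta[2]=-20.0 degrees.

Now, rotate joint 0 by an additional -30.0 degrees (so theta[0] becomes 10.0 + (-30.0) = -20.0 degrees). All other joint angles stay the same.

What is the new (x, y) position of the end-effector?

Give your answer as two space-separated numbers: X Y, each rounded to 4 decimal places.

joint[0] = (0.0000, 0.0000)  (base)
link 0: phi[0] = -20 = -20 deg
  cos(-20 deg) = 0.9397, sin(-20 deg) = -0.3420
  joint[1] = (0.0000, 0.0000) + 8.2 * (0.9397, -0.3420) = (0.0000 + 7.7055, 0.0000 + -2.8046) = (7.7055, -2.8046)
link 1: phi[1] = -20 + 60 = 40 deg
  cos(40 deg) = 0.7660, sin(40 deg) = 0.6428
  joint[2] = (7.7055, -2.8046) + 8.2 * (0.7660, 0.6428) = (7.7055 + 6.2816, -2.8046 + 5.2709) = (13.9870, 2.4663)
link 2: phi[2] = -20 + 60 + -20 = 20 deg
  cos(20 deg) = 0.9397, sin(20 deg) = 0.3420
  joint[3] = (13.9870, 2.4663) + 8.2 * (0.9397, 0.3420) = (13.9870 + 7.7055, 2.4663 + 2.8046) = (21.6925, 5.2709)
End effector: (21.6925, 5.2709)

Answer: 21.6925 5.2709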